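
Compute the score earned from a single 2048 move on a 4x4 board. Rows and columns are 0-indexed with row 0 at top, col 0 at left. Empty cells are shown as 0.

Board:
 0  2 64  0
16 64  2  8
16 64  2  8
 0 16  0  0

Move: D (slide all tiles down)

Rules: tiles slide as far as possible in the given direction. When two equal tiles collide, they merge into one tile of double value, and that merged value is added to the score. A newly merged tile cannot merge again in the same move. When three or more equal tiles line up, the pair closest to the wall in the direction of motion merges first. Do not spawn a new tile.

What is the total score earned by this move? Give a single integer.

Slide down:
col 0: [0, 16, 16, 0] -> [0, 0, 0, 32]  score +32 (running 32)
col 1: [2, 64, 64, 16] -> [0, 2, 128, 16]  score +128 (running 160)
col 2: [64, 2, 2, 0] -> [0, 0, 64, 4]  score +4 (running 164)
col 3: [0, 8, 8, 0] -> [0, 0, 0, 16]  score +16 (running 180)
Board after move:
  0   0   0   0
  0   2   0   0
  0 128  64   0
 32  16   4  16

Answer: 180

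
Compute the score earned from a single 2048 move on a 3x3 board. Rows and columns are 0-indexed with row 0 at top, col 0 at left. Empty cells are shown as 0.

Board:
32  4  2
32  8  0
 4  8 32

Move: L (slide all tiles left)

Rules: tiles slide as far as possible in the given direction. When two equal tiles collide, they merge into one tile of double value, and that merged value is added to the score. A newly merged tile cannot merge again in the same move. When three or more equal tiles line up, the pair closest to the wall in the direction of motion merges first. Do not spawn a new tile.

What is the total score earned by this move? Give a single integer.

Slide left:
row 0: [32, 4, 2] -> [32, 4, 2]  score +0 (running 0)
row 1: [32, 8, 0] -> [32, 8, 0]  score +0 (running 0)
row 2: [4, 8, 32] -> [4, 8, 32]  score +0 (running 0)
Board after move:
32  4  2
32  8  0
 4  8 32

Answer: 0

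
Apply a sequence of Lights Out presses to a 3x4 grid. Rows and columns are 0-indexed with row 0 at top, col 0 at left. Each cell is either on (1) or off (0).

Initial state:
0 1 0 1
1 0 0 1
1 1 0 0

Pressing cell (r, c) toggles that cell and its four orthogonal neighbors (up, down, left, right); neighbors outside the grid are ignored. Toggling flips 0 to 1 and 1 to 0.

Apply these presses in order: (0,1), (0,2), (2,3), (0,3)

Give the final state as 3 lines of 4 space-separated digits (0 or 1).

Answer: 1 1 1 1
1 1 1 1
1 1 1 1

Derivation:
After press 1 at (0,1):
1 0 1 1
1 1 0 1
1 1 0 0

After press 2 at (0,2):
1 1 0 0
1 1 1 1
1 1 0 0

After press 3 at (2,3):
1 1 0 0
1 1 1 0
1 1 1 1

After press 4 at (0,3):
1 1 1 1
1 1 1 1
1 1 1 1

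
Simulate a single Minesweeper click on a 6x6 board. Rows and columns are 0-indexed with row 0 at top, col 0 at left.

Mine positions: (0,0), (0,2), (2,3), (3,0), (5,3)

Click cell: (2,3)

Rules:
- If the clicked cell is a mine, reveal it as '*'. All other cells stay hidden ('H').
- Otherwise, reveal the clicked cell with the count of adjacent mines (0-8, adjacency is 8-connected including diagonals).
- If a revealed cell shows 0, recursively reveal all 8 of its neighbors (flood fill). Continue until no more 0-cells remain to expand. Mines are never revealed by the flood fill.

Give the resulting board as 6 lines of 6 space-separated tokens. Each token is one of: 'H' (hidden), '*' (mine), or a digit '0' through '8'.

H H H H H H
H H H H H H
H H H * H H
H H H H H H
H H H H H H
H H H H H H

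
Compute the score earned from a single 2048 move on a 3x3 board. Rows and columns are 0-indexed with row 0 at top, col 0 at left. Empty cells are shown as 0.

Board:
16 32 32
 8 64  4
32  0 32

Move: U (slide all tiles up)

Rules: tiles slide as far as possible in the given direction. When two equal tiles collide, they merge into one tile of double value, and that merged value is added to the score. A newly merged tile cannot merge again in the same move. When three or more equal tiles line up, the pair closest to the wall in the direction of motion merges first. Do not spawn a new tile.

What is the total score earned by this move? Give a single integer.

Answer: 0

Derivation:
Slide up:
col 0: [16, 8, 32] -> [16, 8, 32]  score +0 (running 0)
col 1: [32, 64, 0] -> [32, 64, 0]  score +0 (running 0)
col 2: [32, 4, 32] -> [32, 4, 32]  score +0 (running 0)
Board after move:
16 32 32
 8 64  4
32  0 32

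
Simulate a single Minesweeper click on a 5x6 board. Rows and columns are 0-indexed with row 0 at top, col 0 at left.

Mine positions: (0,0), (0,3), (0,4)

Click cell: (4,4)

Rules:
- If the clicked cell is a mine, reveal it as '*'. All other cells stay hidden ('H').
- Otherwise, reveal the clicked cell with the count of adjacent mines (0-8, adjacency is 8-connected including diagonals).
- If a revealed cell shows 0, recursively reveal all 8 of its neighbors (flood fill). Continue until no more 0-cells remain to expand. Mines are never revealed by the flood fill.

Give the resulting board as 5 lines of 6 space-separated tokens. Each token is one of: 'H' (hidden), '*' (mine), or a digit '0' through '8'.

H H H H H H
1 1 1 2 2 1
0 0 0 0 0 0
0 0 0 0 0 0
0 0 0 0 0 0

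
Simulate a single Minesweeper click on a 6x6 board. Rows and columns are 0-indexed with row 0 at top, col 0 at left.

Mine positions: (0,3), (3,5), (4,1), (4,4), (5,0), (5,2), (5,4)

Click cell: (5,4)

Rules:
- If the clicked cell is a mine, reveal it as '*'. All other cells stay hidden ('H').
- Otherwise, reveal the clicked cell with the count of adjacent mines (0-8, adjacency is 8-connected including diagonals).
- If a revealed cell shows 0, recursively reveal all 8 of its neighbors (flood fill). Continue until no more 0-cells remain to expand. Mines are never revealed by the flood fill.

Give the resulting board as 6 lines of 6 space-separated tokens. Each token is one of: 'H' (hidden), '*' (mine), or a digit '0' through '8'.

H H H H H H
H H H H H H
H H H H H H
H H H H H H
H H H H H H
H H H H * H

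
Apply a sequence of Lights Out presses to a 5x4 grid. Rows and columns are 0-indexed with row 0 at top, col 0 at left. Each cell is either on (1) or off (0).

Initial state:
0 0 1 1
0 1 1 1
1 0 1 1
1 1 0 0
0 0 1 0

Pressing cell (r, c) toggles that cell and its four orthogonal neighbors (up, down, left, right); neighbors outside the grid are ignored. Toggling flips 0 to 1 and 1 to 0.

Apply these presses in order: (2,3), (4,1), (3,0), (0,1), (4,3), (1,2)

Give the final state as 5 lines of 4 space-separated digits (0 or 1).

Answer: 1 1 1 1
0 1 0 1
0 0 1 0
0 1 0 0
0 1 1 1

Derivation:
After press 1 at (2,3):
0 0 1 1
0 1 1 0
1 0 0 0
1 1 0 1
0 0 1 0

After press 2 at (4,1):
0 0 1 1
0 1 1 0
1 0 0 0
1 0 0 1
1 1 0 0

After press 3 at (3,0):
0 0 1 1
0 1 1 0
0 0 0 0
0 1 0 1
0 1 0 0

After press 4 at (0,1):
1 1 0 1
0 0 1 0
0 0 0 0
0 1 0 1
0 1 0 0

After press 5 at (4,3):
1 1 0 1
0 0 1 0
0 0 0 0
0 1 0 0
0 1 1 1

After press 6 at (1,2):
1 1 1 1
0 1 0 1
0 0 1 0
0 1 0 0
0 1 1 1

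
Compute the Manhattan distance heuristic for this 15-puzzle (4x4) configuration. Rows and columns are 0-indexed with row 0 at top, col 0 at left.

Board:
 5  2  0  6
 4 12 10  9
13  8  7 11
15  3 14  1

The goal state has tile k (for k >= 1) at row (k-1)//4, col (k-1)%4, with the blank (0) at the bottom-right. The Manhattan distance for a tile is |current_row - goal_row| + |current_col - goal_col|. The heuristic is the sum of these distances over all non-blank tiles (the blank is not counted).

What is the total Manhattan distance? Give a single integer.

Tile 5: at (0,0), goal (1,0), distance |0-1|+|0-0| = 1
Tile 2: at (0,1), goal (0,1), distance |0-0|+|1-1| = 0
Tile 6: at (0,3), goal (1,1), distance |0-1|+|3-1| = 3
Tile 4: at (1,0), goal (0,3), distance |1-0|+|0-3| = 4
Tile 12: at (1,1), goal (2,3), distance |1-2|+|1-3| = 3
Tile 10: at (1,2), goal (2,1), distance |1-2|+|2-1| = 2
Tile 9: at (1,3), goal (2,0), distance |1-2|+|3-0| = 4
Tile 13: at (2,0), goal (3,0), distance |2-3|+|0-0| = 1
Tile 8: at (2,1), goal (1,3), distance |2-1|+|1-3| = 3
Tile 7: at (2,2), goal (1,2), distance |2-1|+|2-2| = 1
Tile 11: at (2,3), goal (2,2), distance |2-2|+|3-2| = 1
Tile 15: at (3,0), goal (3,2), distance |3-3|+|0-2| = 2
Tile 3: at (3,1), goal (0,2), distance |3-0|+|1-2| = 4
Tile 14: at (3,2), goal (3,1), distance |3-3|+|2-1| = 1
Tile 1: at (3,3), goal (0,0), distance |3-0|+|3-0| = 6
Sum: 1 + 0 + 3 + 4 + 3 + 2 + 4 + 1 + 3 + 1 + 1 + 2 + 4 + 1 + 6 = 36

Answer: 36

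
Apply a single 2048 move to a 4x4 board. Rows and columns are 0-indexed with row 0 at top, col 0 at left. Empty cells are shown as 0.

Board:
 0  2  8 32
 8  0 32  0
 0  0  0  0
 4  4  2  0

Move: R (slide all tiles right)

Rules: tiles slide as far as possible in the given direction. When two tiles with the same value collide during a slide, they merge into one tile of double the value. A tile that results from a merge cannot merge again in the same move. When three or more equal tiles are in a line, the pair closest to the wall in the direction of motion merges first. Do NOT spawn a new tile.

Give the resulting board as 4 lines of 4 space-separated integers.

Slide right:
row 0: [0, 2, 8, 32] -> [0, 2, 8, 32]
row 1: [8, 0, 32, 0] -> [0, 0, 8, 32]
row 2: [0, 0, 0, 0] -> [0, 0, 0, 0]
row 3: [4, 4, 2, 0] -> [0, 0, 8, 2]

Answer:  0  2  8 32
 0  0  8 32
 0  0  0  0
 0  0  8  2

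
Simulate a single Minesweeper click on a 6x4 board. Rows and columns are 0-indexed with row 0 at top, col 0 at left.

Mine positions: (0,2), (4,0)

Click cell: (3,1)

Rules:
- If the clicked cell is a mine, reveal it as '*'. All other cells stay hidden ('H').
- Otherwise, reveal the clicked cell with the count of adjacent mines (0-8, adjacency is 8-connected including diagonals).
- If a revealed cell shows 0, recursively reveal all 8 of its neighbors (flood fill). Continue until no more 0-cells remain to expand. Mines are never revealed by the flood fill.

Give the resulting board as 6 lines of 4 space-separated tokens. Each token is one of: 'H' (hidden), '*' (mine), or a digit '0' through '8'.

H H H H
H H H H
H H H H
H 1 H H
H H H H
H H H H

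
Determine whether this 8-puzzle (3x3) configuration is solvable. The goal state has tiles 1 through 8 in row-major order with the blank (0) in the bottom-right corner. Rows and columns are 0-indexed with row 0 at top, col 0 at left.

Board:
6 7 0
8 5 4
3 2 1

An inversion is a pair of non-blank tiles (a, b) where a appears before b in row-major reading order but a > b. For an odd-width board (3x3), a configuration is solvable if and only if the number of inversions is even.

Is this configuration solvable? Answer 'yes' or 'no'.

Inversions (pairs i<j in row-major order where tile[i] > tile[j] > 0): 25
25 is odd, so the puzzle is not solvable.

Answer: no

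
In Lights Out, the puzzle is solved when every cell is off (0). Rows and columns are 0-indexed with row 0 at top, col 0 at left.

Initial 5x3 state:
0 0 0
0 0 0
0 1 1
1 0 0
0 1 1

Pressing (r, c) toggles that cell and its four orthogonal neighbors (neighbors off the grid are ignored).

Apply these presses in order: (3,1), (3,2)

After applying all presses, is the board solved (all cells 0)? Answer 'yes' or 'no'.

Answer: yes

Derivation:
After press 1 at (3,1):
0 0 0
0 0 0
0 0 1
0 1 1
0 0 1

After press 2 at (3,2):
0 0 0
0 0 0
0 0 0
0 0 0
0 0 0

Lights still on: 0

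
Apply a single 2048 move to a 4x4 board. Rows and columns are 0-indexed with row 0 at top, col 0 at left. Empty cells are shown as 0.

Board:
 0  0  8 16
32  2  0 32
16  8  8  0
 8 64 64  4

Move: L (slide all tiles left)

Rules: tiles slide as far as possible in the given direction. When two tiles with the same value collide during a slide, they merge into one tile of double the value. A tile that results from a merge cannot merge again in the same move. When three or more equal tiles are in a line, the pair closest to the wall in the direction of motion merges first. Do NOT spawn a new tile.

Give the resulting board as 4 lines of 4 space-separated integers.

Slide left:
row 0: [0, 0, 8, 16] -> [8, 16, 0, 0]
row 1: [32, 2, 0, 32] -> [32, 2, 32, 0]
row 2: [16, 8, 8, 0] -> [16, 16, 0, 0]
row 3: [8, 64, 64, 4] -> [8, 128, 4, 0]

Answer:   8  16   0   0
 32   2  32   0
 16  16   0   0
  8 128   4   0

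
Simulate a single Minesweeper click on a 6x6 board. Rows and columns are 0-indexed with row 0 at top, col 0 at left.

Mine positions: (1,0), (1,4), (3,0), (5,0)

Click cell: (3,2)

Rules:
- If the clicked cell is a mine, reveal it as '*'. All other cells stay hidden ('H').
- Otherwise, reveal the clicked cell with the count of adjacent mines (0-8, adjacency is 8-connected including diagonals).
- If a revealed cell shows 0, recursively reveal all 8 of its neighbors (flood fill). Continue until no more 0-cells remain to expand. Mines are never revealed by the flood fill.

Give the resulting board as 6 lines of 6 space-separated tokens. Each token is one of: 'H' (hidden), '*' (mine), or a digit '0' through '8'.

H 1 0 1 H H
H 1 0 1 H H
H 2 0 1 1 1
H 1 0 0 0 0
H 2 0 0 0 0
H 1 0 0 0 0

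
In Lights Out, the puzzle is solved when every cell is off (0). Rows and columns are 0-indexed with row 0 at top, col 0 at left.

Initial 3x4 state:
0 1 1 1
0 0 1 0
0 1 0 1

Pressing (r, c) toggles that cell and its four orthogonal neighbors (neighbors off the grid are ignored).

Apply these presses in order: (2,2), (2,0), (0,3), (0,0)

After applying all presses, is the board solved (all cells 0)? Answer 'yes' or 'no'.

Answer: no

Derivation:
After press 1 at (2,2):
0 1 1 1
0 0 0 0
0 0 1 0

After press 2 at (2,0):
0 1 1 1
1 0 0 0
1 1 1 0

After press 3 at (0,3):
0 1 0 0
1 0 0 1
1 1 1 0

After press 4 at (0,0):
1 0 0 0
0 0 0 1
1 1 1 0

Lights still on: 5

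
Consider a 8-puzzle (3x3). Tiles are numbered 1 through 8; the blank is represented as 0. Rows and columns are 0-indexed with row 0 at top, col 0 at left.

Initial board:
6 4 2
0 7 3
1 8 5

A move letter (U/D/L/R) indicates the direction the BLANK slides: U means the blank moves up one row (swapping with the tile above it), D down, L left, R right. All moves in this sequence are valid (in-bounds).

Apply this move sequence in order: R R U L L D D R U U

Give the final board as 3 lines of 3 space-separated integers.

After move 1 (R):
6 4 2
7 0 3
1 8 5

After move 2 (R):
6 4 2
7 3 0
1 8 5

After move 3 (U):
6 4 0
7 3 2
1 8 5

After move 4 (L):
6 0 4
7 3 2
1 8 5

After move 5 (L):
0 6 4
7 3 2
1 8 5

After move 6 (D):
7 6 4
0 3 2
1 8 5

After move 7 (D):
7 6 4
1 3 2
0 8 5

After move 8 (R):
7 6 4
1 3 2
8 0 5

After move 9 (U):
7 6 4
1 0 2
8 3 5

After move 10 (U):
7 0 4
1 6 2
8 3 5

Answer: 7 0 4
1 6 2
8 3 5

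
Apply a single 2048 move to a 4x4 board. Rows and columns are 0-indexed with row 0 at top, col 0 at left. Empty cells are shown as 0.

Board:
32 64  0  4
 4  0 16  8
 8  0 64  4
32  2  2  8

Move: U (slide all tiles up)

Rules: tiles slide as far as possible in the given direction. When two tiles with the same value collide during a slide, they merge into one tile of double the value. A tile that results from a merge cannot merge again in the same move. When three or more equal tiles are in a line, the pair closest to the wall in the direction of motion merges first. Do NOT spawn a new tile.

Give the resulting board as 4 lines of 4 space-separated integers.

Slide up:
col 0: [32, 4, 8, 32] -> [32, 4, 8, 32]
col 1: [64, 0, 0, 2] -> [64, 2, 0, 0]
col 2: [0, 16, 64, 2] -> [16, 64, 2, 0]
col 3: [4, 8, 4, 8] -> [4, 8, 4, 8]

Answer: 32 64 16  4
 4  2 64  8
 8  0  2  4
32  0  0  8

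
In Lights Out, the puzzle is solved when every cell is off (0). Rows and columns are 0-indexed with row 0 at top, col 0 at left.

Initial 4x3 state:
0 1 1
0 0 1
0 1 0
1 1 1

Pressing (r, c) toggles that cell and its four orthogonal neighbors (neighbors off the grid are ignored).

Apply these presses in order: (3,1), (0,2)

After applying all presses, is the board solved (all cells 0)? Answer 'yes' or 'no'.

Answer: yes

Derivation:
After press 1 at (3,1):
0 1 1
0 0 1
0 0 0
0 0 0

After press 2 at (0,2):
0 0 0
0 0 0
0 0 0
0 0 0

Lights still on: 0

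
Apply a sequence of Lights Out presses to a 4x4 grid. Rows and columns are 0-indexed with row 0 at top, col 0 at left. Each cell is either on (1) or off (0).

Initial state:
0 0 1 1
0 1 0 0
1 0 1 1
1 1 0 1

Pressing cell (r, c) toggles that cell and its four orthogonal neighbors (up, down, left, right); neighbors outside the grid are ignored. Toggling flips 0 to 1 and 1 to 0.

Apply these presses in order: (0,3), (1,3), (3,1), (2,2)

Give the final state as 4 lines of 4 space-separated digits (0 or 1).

Answer: 0 0 0 1
0 1 0 0
1 0 0 1
0 0 0 1

Derivation:
After press 1 at (0,3):
0 0 0 0
0 1 0 1
1 0 1 1
1 1 0 1

After press 2 at (1,3):
0 0 0 1
0 1 1 0
1 0 1 0
1 1 0 1

After press 3 at (3,1):
0 0 0 1
0 1 1 0
1 1 1 0
0 0 1 1

After press 4 at (2,2):
0 0 0 1
0 1 0 0
1 0 0 1
0 0 0 1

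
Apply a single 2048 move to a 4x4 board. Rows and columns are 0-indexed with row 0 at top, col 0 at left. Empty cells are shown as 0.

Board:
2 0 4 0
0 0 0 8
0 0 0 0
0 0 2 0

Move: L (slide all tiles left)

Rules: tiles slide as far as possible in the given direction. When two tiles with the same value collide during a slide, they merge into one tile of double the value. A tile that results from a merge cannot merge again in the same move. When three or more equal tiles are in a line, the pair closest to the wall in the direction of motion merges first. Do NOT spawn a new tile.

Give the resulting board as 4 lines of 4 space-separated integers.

Slide left:
row 0: [2, 0, 4, 0] -> [2, 4, 0, 0]
row 1: [0, 0, 0, 8] -> [8, 0, 0, 0]
row 2: [0, 0, 0, 0] -> [0, 0, 0, 0]
row 3: [0, 0, 2, 0] -> [2, 0, 0, 0]

Answer: 2 4 0 0
8 0 0 0
0 0 0 0
2 0 0 0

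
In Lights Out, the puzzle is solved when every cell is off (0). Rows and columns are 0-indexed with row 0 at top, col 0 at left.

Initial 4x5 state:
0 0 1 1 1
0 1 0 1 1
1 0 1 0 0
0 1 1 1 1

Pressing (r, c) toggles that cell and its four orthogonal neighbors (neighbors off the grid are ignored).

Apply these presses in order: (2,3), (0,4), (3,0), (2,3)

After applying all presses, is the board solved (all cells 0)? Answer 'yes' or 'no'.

After press 1 at (2,3):
0 0 1 1 1
0 1 0 0 1
1 0 0 1 1
0 1 1 0 1

After press 2 at (0,4):
0 0 1 0 0
0 1 0 0 0
1 0 0 1 1
0 1 1 0 1

After press 3 at (3,0):
0 0 1 0 0
0 1 0 0 0
0 0 0 1 1
1 0 1 0 1

After press 4 at (2,3):
0 0 1 0 0
0 1 0 1 0
0 0 1 0 0
1 0 1 1 1

Lights still on: 8

Answer: no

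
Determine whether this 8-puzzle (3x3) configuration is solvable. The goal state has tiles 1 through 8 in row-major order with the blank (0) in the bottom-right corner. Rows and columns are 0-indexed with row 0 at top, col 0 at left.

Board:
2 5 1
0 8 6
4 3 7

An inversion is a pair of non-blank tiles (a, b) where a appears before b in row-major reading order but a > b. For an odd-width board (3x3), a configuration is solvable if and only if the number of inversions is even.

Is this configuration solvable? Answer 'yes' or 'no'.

Inversions (pairs i<j in row-major order where tile[i] > tile[j] > 0): 11
11 is odd, so the puzzle is not solvable.

Answer: no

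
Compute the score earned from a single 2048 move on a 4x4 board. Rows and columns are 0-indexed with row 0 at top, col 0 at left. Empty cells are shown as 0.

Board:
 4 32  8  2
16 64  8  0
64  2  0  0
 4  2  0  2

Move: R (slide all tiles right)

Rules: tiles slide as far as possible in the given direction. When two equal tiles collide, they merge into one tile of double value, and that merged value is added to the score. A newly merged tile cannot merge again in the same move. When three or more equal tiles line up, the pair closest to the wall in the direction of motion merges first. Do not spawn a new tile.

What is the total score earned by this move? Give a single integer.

Answer: 4

Derivation:
Slide right:
row 0: [4, 32, 8, 2] -> [4, 32, 8, 2]  score +0 (running 0)
row 1: [16, 64, 8, 0] -> [0, 16, 64, 8]  score +0 (running 0)
row 2: [64, 2, 0, 0] -> [0, 0, 64, 2]  score +0 (running 0)
row 3: [4, 2, 0, 2] -> [0, 0, 4, 4]  score +4 (running 4)
Board after move:
 4 32  8  2
 0 16 64  8
 0  0 64  2
 0  0  4  4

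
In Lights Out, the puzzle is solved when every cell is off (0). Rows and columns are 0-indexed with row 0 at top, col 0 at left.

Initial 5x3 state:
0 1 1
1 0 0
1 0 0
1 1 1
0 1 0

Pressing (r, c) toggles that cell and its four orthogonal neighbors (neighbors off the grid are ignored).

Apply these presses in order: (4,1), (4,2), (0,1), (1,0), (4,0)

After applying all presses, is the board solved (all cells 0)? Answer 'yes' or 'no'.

After press 1 at (4,1):
0 1 1
1 0 0
1 0 0
1 0 1
1 0 1

After press 2 at (4,2):
0 1 1
1 0 0
1 0 0
1 0 0
1 1 0

After press 3 at (0,1):
1 0 0
1 1 0
1 0 0
1 0 0
1 1 0

After press 4 at (1,0):
0 0 0
0 0 0
0 0 0
1 0 0
1 1 0

After press 5 at (4,0):
0 0 0
0 0 0
0 0 0
0 0 0
0 0 0

Lights still on: 0

Answer: yes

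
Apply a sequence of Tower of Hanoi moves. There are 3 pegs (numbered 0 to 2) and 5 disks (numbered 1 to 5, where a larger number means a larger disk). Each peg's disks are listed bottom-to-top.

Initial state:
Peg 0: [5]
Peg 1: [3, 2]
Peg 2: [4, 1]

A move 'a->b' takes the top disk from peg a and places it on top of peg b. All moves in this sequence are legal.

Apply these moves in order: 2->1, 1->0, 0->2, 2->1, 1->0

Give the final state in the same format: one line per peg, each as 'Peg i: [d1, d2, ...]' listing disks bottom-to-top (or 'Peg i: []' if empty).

After move 1 (2->1):
Peg 0: [5]
Peg 1: [3, 2, 1]
Peg 2: [4]

After move 2 (1->0):
Peg 0: [5, 1]
Peg 1: [3, 2]
Peg 2: [4]

After move 3 (0->2):
Peg 0: [5]
Peg 1: [3, 2]
Peg 2: [4, 1]

After move 4 (2->1):
Peg 0: [5]
Peg 1: [3, 2, 1]
Peg 2: [4]

After move 5 (1->0):
Peg 0: [5, 1]
Peg 1: [3, 2]
Peg 2: [4]

Answer: Peg 0: [5, 1]
Peg 1: [3, 2]
Peg 2: [4]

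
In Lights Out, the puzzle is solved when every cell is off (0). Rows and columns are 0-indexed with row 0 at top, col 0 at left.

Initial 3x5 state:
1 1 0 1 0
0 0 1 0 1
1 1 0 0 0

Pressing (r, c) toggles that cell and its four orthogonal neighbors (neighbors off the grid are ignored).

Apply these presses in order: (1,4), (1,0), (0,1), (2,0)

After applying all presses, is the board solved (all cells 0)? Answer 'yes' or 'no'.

Answer: no

Derivation:
After press 1 at (1,4):
1 1 0 1 1
0 0 1 1 0
1 1 0 0 1

After press 2 at (1,0):
0 1 0 1 1
1 1 1 1 0
0 1 0 0 1

After press 3 at (0,1):
1 0 1 1 1
1 0 1 1 0
0 1 0 0 1

After press 4 at (2,0):
1 0 1 1 1
0 0 1 1 0
1 0 0 0 1

Lights still on: 8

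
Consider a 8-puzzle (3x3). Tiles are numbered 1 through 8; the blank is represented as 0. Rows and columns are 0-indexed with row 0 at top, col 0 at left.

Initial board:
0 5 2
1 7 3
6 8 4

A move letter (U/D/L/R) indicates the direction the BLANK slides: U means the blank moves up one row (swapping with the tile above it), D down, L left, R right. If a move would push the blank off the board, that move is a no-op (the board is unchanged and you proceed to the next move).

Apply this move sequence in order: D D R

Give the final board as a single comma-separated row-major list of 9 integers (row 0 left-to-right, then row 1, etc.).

Answer: 1, 5, 2, 6, 7, 3, 8, 0, 4

Derivation:
After move 1 (D):
1 5 2
0 7 3
6 8 4

After move 2 (D):
1 5 2
6 7 3
0 8 4

After move 3 (R):
1 5 2
6 7 3
8 0 4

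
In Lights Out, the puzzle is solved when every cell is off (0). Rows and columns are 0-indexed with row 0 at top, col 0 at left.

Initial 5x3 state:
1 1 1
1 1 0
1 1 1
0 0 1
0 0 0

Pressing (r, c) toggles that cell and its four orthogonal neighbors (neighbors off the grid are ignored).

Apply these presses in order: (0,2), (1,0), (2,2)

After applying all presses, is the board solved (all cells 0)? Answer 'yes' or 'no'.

Answer: yes

Derivation:
After press 1 at (0,2):
1 0 0
1 1 1
1 1 1
0 0 1
0 0 0

After press 2 at (1,0):
0 0 0
0 0 1
0 1 1
0 0 1
0 0 0

After press 3 at (2,2):
0 0 0
0 0 0
0 0 0
0 0 0
0 0 0

Lights still on: 0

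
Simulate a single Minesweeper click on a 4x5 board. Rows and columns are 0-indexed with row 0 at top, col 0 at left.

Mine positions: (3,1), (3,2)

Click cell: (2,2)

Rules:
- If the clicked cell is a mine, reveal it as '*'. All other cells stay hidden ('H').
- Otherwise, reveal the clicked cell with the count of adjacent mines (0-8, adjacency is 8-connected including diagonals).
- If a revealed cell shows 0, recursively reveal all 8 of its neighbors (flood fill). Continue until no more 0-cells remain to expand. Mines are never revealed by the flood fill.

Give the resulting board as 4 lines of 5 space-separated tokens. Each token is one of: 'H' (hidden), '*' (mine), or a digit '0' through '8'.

H H H H H
H H H H H
H H 2 H H
H H H H H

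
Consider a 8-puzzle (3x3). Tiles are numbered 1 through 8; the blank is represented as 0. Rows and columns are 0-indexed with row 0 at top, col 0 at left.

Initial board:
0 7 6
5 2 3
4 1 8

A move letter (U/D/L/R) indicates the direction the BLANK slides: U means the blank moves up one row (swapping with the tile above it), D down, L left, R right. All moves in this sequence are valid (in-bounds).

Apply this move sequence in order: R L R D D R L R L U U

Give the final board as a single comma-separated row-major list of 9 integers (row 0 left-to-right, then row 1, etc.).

After move 1 (R):
7 0 6
5 2 3
4 1 8

After move 2 (L):
0 7 6
5 2 3
4 1 8

After move 3 (R):
7 0 6
5 2 3
4 1 8

After move 4 (D):
7 2 6
5 0 3
4 1 8

After move 5 (D):
7 2 6
5 1 3
4 0 8

After move 6 (R):
7 2 6
5 1 3
4 8 0

After move 7 (L):
7 2 6
5 1 3
4 0 8

After move 8 (R):
7 2 6
5 1 3
4 8 0

After move 9 (L):
7 2 6
5 1 3
4 0 8

After move 10 (U):
7 2 6
5 0 3
4 1 8

After move 11 (U):
7 0 6
5 2 3
4 1 8

Answer: 7, 0, 6, 5, 2, 3, 4, 1, 8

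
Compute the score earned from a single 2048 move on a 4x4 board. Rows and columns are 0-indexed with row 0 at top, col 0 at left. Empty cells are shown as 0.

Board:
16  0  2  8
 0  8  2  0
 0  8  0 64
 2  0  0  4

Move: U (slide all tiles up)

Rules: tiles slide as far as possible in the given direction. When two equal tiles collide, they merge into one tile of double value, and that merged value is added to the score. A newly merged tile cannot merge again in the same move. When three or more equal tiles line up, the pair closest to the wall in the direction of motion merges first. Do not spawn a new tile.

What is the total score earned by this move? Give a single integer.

Slide up:
col 0: [16, 0, 0, 2] -> [16, 2, 0, 0]  score +0 (running 0)
col 1: [0, 8, 8, 0] -> [16, 0, 0, 0]  score +16 (running 16)
col 2: [2, 2, 0, 0] -> [4, 0, 0, 0]  score +4 (running 20)
col 3: [8, 0, 64, 4] -> [8, 64, 4, 0]  score +0 (running 20)
Board after move:
16 16  4  8
 2  0  0 64
 0  0  0  4
 0  0  0  0

Answer: 20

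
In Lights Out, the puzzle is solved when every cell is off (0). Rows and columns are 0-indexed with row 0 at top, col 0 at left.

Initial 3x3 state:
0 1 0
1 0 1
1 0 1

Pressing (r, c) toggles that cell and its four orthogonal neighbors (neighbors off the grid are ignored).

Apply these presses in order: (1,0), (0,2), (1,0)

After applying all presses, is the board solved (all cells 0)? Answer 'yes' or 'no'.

Answer: no

Derivation:
After press 1 at (1,0):
1 1 0
0 1 1
0 0 1

After press 2 at (0,2):
1 0 1
0 1 0
0 0 1

After press 3 at (1,0):
0 0 1
1 0 0
1 0 1

Lights still on: 4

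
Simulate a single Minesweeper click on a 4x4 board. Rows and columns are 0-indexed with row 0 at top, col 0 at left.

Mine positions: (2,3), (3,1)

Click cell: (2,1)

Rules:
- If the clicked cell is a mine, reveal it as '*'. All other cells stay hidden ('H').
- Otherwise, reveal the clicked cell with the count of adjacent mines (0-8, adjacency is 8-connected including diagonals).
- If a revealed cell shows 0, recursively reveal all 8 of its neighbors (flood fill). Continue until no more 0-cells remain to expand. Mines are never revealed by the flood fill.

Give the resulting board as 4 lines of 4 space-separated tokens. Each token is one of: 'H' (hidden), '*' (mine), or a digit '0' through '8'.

H H H H
H H H H
H 1 H H
H H H H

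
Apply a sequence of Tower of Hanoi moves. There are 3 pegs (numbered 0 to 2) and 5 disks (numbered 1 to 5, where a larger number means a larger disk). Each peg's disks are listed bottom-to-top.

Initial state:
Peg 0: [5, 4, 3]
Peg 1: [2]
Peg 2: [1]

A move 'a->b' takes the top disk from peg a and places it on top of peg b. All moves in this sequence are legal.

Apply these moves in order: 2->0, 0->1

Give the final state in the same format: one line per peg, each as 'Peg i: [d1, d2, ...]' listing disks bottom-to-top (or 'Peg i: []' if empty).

After move 1 (2->0):
Peg 0: [5, 4, 3, 1]
Peg 1: [2]
Peg 2: []

After move 2 (0->1):
Peg 0: [5, 4, 3]
Peg 1: [2, 1]
Peg 2: []

Answer: Peg 0: [5, 4, 3]
Peg 1: [2, 1]
Peg 2: []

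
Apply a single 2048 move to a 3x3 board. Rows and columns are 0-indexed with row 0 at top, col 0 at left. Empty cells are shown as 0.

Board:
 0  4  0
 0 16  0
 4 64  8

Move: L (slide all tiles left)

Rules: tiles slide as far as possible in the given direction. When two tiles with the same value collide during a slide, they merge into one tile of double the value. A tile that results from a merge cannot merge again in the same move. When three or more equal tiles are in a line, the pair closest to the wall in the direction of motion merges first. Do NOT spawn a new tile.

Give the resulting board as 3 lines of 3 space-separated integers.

Slide left:
row 0: [0, 4, 0] -> [4, 0, 0]
row 1: [0, 16, 0] -> [16, 0, 0]
row 2: [4, 64, 8] -> [4, 64, 8]

Answer:  4  0  0
16  0  0
 4 64  8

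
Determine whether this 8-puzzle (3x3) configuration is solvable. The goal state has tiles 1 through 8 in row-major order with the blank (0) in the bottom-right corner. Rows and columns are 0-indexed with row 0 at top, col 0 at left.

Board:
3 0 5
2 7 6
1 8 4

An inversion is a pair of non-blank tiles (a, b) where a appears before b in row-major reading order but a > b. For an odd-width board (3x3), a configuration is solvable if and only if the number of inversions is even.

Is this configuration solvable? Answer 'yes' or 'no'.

Inversions (pairs i<j in row-major order where tile[i] > tile[j] > 0): 12
12 is even, so the puzzle is solvable.

Answer: yes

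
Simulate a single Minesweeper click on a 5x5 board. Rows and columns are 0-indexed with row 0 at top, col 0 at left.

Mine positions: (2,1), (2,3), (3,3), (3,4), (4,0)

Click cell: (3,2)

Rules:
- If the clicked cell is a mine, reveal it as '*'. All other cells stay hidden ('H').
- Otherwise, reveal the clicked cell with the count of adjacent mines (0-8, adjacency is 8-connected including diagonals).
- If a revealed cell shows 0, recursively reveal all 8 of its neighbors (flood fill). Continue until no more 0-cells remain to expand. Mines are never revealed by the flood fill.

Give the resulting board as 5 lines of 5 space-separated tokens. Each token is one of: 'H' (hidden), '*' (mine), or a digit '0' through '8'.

H H H H H
H H H H H
H H H H H
H H 3 H H
H H H H H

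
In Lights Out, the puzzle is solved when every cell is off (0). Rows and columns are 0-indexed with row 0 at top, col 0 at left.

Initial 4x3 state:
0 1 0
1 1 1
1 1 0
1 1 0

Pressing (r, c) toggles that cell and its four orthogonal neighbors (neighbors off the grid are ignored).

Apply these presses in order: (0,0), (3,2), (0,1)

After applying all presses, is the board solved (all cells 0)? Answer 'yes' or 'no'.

Answer: no

Derivation:
After press 1 at (0,0):
1 0 0
0 1 1
1 1 0
1 1 0

After press 2 at (3,2):
1 0 0
0 1 1
1 1 1
1 0 1

After press 3 at (0,1):
0 1 1
0 0 1
1 1 1
1 0 1

Lights still on: 8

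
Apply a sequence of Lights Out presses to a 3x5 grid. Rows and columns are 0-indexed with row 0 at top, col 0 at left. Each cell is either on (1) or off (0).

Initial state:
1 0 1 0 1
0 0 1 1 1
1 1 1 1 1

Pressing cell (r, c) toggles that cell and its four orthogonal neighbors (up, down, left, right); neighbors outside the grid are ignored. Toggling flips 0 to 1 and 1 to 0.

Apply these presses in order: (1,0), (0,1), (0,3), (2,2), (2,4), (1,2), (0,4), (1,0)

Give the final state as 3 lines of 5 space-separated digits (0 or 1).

Answer: 0 1 0 0 1
0 0 1 1 1
1 0 1 1 0

Derivation:
After press 1 at (1,0):
0 0 1 0 1
1 1 1 1 1
0 1 1 1 1

After press 2 at (0,1):
1 1 0 0 1
1 0 1 1 1
0 1 1 1 1

After press 3 at (0,3):
1 1 1 1 0
1 0 1 0 1
0 1 1 1 1

After press 4 at (2,2):
1 1 1 1 0
1 0 0 0 1
0 0 0 0 1

After press 5 at (2,4):
1 1 1 1 0
1 0 0 0 0
0 0 0 1 0

After press 6 at (1,2):
1 1 0 1 0
1 1 1 1 0
0 0 1 1 0

After press 7 at (0,4):
1 1 0 0 1
1 1 1 1 1
0 0 1 1 0

After press 8 at (1,0):
0 1 0 0 1
0 0 1 1 1
1 0 1 1 0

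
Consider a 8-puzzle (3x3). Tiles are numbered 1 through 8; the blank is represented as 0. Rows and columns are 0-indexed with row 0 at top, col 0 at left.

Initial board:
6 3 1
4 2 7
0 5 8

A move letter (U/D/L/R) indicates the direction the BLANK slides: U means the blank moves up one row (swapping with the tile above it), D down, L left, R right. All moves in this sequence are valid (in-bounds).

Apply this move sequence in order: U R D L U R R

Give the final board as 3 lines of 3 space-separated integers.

After move 1 (U):
6 3 1
0 2 7
4 5 8

After move 2 (R):
6 3 1
2 0 7
4 5 8

After move 3 (D):
6 3 1
2 5 7
4 0 8

After move 4 (L):
6 3 1
2 5 7
0 4 8

After move 5 (U):
6 3 1
0 5 7
2 4 8

After move 6 (R):
6 3 1
5 0 7
2 4 8

After move 7 (R):
6 3 1
5 7 0
2 4 8

Answer: 6 3 1
5 7 0
2 4 8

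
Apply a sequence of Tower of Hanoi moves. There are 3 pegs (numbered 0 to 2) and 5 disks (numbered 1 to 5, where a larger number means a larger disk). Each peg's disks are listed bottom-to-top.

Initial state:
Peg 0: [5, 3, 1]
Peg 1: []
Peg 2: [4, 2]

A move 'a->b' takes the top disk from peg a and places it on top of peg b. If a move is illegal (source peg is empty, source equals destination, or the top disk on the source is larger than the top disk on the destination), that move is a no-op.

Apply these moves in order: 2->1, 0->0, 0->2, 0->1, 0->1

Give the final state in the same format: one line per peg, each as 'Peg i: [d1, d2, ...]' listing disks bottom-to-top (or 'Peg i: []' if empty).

After move 1 (2->1):
Peg 0: [5, 3, 1]
Peg 1: [2]
Peg 2: [4]

After move 2 (0->0):
Peg 0: [5, 3, 1]
Peg 1: [2]
Peg 2: [4]

After move 3 (0->2):
Peg 0: [5, 3]
Peg 1: [2]
Peg 2: [4, 1]

After move 4 (0->1):
Peg 0: [5, 3]
Peg 1: [2]
Peg 2: [4, 1]

After move 5 (0->1):
Peg 0: [5, 3]
Peg 1: [2]
Peg 2: [4, 1]

Answer: Peg 0: [5, 3]
Peg 1: [2]
Peg 2: [4, 1]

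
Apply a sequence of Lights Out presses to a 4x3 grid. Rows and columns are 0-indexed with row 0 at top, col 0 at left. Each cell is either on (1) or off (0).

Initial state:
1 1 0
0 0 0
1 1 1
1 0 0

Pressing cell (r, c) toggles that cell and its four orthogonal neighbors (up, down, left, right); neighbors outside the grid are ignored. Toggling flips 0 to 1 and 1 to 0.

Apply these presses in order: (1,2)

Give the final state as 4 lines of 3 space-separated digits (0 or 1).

After press 1 at (1,2):
1 1 1
0 1 1
1 1 0
1 0 0

Answer: 1 1 1
0 1 1
1 1 0
1 0 0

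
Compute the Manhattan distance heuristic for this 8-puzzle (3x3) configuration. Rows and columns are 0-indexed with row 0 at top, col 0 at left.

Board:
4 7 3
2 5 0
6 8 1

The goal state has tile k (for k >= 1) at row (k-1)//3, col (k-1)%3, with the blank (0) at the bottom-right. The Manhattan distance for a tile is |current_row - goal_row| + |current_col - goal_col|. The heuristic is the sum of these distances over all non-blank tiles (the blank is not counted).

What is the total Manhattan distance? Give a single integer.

Answer: 13

Derivation:
Tile 4: (0,0)->(1,0) = 1
Tile 7: (0,1)->(2,0) = 3
Tile 3: (0,2)->(0,2) = 0
Tile 2: (1,0)->(0,1) = 2
Tile 5: (1,1)->(1,1) = 0
Tile 6: (2,0)->(1,2) = 3
Tile 8: (2,1)->(2,1) = 0
Tile 1: (2,2)->(0,0) = 4
Sum: 1 + 3 + 0 + 2 + 0 + 3 + 0 + 4 = 13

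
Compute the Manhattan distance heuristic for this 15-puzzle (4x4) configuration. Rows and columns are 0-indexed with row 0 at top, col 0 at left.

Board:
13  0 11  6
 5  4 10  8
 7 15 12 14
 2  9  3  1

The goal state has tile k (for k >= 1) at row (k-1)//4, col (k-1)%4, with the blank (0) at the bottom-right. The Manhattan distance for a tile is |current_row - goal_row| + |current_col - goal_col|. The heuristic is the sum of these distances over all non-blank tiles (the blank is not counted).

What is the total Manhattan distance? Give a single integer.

Answer: 37

Derivation:
Tile 13: at (0,0), goal (3,0), distance |0-3|+|0-0| = 3
Tile 11: at (0,2), goal (2,2), distance |0-2|+|2-2| = 2
Tile 6: at (0,3), goal (1,1), distance |0-1|+|3-1| = 3
Tile 5: at (1,0), goal (1,0), distance |1-1|+|0-0| = 0
Tile 4: at (1,1), goal (0,3), distance |1-0|+|1-3| = 3
Tile 10: at (1,2), goal (2,1), distance |1-2|+|2-1| = 2
Tile 8: at (1,3), goal (1,3), distance |1-1|+|3-3| = 0
Tile 7: at (2,0), goal (1,2), distance |2-1|+|0-2| = 3
Tile 15: at (2,1), goal (3,2), distance |2-3|+|1-2| = 2
Tile 12: at (2,2), goal (2,3), distance |2-2|+|2-3| = 1
Tile 14: at (2,3), goal (3,1), distance |2-3|+|3-1| = 3
Tile 2: at (3,0), goal (0,1), distance |3-0|+|0-1| = 4
Tile 9: at (3,1), goal (2,0), distance |3-2|+|1-0| = 2
Tile 3: at (3,2), goal (0,2), distance |3-0|+|2-2| = 3
Tile 1: at (3,3), goal (0,0), distance |3-0|+|3-0| = 6
Sum: 3 + 2 + 3 + 0 + 3 + 2 + 0 + 3 + 2 + 1 + 3 + 4 + 2 + 3 + 6 = 37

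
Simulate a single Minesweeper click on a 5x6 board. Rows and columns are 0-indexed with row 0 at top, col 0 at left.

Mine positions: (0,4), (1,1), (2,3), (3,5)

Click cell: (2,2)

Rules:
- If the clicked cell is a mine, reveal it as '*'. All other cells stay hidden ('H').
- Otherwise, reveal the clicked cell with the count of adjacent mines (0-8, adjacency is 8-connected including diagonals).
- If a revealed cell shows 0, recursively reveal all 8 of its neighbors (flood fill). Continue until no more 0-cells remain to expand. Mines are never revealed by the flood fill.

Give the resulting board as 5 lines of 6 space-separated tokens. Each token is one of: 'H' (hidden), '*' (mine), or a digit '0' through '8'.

H H H H H H
H H H H H H
H H 2 H H H
H H H H H H
H H H H H H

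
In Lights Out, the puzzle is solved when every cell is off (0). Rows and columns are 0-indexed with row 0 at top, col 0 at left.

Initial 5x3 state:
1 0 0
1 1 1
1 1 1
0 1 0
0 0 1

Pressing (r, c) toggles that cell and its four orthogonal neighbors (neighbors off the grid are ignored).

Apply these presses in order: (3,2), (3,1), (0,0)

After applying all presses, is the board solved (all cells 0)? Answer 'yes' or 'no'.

After press 1 at (3,2):
1 0 0
1 1 1
1 1 0
0 0 1
0 0 0

After press 2 at (3,1):
1 0 0
1 1 1
1 0 0
1 1 0
0 1 0

After press 3 at (0,0):
0 1 0
0 1 1
1 0 0
1 1 0
0 1 0

Lights still on: 7

Answer: no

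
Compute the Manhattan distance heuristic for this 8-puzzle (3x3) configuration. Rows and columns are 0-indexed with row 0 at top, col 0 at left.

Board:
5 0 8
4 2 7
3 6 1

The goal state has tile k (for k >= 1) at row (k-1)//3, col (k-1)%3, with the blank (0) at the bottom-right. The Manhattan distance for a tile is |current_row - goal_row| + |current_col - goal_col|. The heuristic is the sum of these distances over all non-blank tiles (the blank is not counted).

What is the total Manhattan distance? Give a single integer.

Answer: 19

Derivation:
Tile 5: (0,0)->(1,1) = 2
Tile 8: (0,2)->(2,1) = 3
Tile 4: (1,0)->(1,0) = 0
Tile 2: (1,1)->(0,1) = 1
Tile 7: (1,2)->(2,0) = 3
Tile 3: (2,0)->(0,2) = 4
Tile 6: (2,1)->(1,2) = 2
Tile 1: (2,2)->(0,0) = 4
Sum: 2 + 3 + 0 + 1 + 3 + 4 + 2 + 4 = 19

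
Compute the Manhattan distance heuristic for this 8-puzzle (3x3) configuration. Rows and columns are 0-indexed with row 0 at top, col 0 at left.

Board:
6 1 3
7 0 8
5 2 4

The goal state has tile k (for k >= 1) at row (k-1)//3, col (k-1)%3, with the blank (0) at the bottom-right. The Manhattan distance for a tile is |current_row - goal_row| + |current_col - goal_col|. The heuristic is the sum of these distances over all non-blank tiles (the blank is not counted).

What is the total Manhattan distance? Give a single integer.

Tile 6: at (0,0), goal (1,2), distance |0-1|+|0-2| = 3
Tile 1: at (0,1), goal (0,0), distance |0-0|+|1-0| = 1
Tile 3: at (0,2), goal (0,2), distance |0-0|+|2-2| = 0
Tile 7: at (1,0), goal (2,0), distance |1-2|+|0-0| = 1
Tile 8: at (1,2), goal (2,1), distance |1-2|+|2-1| = 2
Tile 5: at (2,0), goal (1,1), distance |2-1|+|0-1| = 2
Tile 2: at (2,1), goal (0,1), distance |2-0|+|1-1| = 2
Tile 4: at (2,2), goal (1,0), distance |2-1|+|2-0| = 3
Sum: 3 + 1 + 0 + 1 + 2 + 2 + 2 + 3 = 14

Answer: 14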